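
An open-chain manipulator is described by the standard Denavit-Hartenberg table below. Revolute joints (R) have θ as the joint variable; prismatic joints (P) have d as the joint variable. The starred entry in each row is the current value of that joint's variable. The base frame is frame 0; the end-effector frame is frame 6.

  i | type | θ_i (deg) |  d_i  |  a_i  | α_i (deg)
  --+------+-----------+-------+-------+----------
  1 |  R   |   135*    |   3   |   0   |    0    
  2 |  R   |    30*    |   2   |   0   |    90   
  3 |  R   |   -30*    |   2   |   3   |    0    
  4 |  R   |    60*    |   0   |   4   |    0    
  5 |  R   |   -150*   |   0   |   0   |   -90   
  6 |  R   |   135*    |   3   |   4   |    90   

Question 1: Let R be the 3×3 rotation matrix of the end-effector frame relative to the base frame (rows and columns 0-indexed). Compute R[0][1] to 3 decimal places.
End-effector y-axis (col 1 of R) = (-0.8365,0.2241,-0.5000)
R[0][1] = -0.8365

-0.837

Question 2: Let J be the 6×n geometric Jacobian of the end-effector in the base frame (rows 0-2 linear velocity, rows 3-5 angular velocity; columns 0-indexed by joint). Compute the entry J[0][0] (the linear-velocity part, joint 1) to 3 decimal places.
-1.807

axis z_0 = ẑ; lever o_n−o_0 = (-9.9456,1.8073,6.4495)
cross product → J_v[:, 0] = (-1.8073,-9.9456,0.0000)
J_ω[:, 0] = z_0
entry J[0][0] = -1.8073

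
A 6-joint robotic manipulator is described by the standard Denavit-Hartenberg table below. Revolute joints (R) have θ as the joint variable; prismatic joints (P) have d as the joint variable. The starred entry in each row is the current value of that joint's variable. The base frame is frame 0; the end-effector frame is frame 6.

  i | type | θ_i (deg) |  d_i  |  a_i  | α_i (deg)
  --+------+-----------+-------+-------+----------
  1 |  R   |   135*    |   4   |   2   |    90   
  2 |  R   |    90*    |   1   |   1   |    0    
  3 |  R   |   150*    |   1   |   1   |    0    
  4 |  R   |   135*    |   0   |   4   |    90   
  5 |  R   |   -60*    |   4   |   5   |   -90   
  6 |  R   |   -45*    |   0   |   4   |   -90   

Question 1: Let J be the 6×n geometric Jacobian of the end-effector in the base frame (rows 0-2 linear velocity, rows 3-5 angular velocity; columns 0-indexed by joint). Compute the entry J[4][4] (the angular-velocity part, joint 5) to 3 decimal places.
0.183

axis z_4 = (-0.1830,0.1830,-0.9659); lever o_n−o_4 = (-8.7171,-0.8708,-5.5827)
cross product → J_v[:, 4] = (-1.8628,7.3983,1.7547)
J_ω[:, 4] = z_4
entry J[4][4] = 0.1830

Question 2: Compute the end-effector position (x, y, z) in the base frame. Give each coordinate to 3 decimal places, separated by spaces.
-11.096 4.336 -0.413

after link 1: o_1 = (-1.4142, 1.4142, 4.0000)
after link 2: o_2 = (-0.7071, 2.1213, 5.0000)
after link 3: o_3 = (0.3536, 2.4749, 4.1340)
after link 4: o_4 = (-2.3785, 5.2069, 5.1693)
after link 5: o_5 = (-7.8799, 4.5846, 1.9526)
after link 6: o_6 = (-11.0956, 4.3362, -0.4134)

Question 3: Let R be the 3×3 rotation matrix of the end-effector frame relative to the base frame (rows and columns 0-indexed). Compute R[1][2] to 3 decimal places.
End-effector z-axis (col 2 of R) = (-0.5451,-0.3209,0.7745)
R[1][2] = -0.3209

-0.321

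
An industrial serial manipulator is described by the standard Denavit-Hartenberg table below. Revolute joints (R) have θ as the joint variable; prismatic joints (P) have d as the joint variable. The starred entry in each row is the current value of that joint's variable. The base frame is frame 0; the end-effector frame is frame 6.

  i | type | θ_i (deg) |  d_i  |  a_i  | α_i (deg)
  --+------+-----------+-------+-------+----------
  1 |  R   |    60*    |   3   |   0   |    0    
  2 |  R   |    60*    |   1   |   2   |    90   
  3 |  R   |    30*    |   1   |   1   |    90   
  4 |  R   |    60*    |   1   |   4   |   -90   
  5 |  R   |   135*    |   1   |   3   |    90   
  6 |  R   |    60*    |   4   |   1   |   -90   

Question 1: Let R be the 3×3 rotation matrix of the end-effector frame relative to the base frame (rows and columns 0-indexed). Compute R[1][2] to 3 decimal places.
0.560

End-effector z-axis (col 2 of R) = (0.5776,0.5602,-0.5937)
R[1][2] = 0.5602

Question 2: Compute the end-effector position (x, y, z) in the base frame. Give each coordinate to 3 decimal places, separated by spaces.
4.339 3.891 8.507

after link 1: o_1 = (0.0000, 0.0000, 3.0000)
after link 2: o_2 = (-1.0000, 1.7321, 4.0000)
after link 3: o_3 = (-0.5670, 2.9821, 4.5000)
after link 4: o_4 = (1.3170, 6.6471, 4.6340)
after link 5: o_5 = (1.5236, 3.6150, 5.5077)
after link 6: o_6 = (4.3392, 3.8909, 8.5071)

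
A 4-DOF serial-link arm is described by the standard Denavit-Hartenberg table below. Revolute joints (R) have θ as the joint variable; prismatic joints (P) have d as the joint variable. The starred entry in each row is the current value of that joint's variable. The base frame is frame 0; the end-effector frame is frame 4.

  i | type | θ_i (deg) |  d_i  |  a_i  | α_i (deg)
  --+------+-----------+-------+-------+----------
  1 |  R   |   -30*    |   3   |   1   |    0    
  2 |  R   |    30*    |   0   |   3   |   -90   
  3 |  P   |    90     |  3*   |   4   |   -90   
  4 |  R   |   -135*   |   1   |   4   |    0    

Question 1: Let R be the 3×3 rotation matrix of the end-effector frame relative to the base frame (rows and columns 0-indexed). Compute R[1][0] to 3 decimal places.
0.707

End-effector x-axis (col 0 of R) = (0.0000,0.7071,0.7071)
R[1][0] = 0.7071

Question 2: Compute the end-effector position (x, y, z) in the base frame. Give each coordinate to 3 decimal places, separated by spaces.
after link 1: o_1 = (0.8660, -0.5000, 3.0000)
after link 2: o_2 = (3.8660, -0.5000, 3.0000)
after link 3: o_3 = (3.8660, 2.5000, -1.0000)
after link 4: o_4 = (2.8660, 5.3284, 1.8284)

2.866 5.328 1.828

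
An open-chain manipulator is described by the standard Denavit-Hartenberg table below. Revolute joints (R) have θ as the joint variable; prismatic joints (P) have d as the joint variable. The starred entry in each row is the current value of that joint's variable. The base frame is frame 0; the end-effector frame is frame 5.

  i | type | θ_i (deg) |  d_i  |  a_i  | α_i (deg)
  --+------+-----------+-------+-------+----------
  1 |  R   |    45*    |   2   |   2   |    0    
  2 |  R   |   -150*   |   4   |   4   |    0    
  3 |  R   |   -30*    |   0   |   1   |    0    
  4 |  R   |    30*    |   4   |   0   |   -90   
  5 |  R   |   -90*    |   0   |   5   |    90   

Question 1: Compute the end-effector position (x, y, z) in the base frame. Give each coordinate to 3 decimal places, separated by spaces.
-0.328 -3.157 15.000

after link 1: o_1 = (1.4142, 1.4142, 2.0000)
after link 2: o_2 = (0.3789, -2.4495, 6.0000)
after link 3: o_3 = (-0.3282, -3.1566, 6.0000)
after link 4: o_4 = (-0.3282, -3.1566, 10.0000)
after link 5: o_5 = (-0.3282, -3.1566, 15.0000)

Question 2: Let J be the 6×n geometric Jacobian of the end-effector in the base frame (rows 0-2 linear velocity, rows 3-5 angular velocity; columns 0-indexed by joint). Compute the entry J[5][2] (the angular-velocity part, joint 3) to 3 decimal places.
axis z_2 = (0.0000,0.0000,1.0000); lever o_n−o_2 = (-0.7071,-0.7071,9.0000)
cross product → J_v[:, 2] = (0.7071,-0.7071,0.0000)
J_ω[:, 2] = z_2
entry J[5][2] = 1.0000

1.000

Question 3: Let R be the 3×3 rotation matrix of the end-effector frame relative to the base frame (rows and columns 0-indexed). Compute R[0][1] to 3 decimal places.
End-effector y-axis (col 1 of R) = (0.9659,-0.2588,0.0000)
R[0][1] = 0.9659

0.966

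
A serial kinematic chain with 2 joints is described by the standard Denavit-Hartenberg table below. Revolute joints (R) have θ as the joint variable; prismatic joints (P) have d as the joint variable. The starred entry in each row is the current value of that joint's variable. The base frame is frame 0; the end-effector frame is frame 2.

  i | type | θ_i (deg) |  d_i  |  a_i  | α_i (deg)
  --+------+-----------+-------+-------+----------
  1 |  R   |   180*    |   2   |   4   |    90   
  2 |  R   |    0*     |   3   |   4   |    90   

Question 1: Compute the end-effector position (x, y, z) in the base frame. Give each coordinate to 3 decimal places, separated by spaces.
-8.000 3.000 2.000

after link 1: o_1 = (-4.0000, 0.0000, 2.0000)
after link 2: o_2 = (-8.0000, 3.0000, 2.0000)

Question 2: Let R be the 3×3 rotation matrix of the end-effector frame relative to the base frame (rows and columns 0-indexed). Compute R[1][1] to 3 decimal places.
1.000

End-effector y-axis (col 1 of R) = (0.0000,1.0000,0.0000)
R[1][1] = 1.0000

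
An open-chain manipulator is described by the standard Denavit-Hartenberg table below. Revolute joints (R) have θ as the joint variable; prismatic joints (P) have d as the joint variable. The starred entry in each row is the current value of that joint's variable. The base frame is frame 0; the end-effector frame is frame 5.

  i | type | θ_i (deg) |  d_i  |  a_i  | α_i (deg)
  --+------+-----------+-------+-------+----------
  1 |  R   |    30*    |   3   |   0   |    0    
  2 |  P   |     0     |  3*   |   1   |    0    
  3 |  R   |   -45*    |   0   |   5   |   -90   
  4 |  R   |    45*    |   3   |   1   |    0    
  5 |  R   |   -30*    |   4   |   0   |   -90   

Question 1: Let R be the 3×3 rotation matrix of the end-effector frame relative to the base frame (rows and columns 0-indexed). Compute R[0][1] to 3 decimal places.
End-effector y-axis (col 1 of R) = (-0.2588,-0.9659,-0.0000)
R[0][1] = -0.2588

-0.259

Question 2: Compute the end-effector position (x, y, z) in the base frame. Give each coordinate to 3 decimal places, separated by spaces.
after link 1: o_1 = (0.0000, 0.0000, 3.0000)
after link 2: o_2 = (0.8660, 0.5000, 6.0000)
after link 3: o_3 = (5.6957, -0.7941, 6.0000)
after link 4: o_4 = (7.1551, 1.9207, 5.2929)
after link 5: o_5 = (8.1904, 5.7844, 5.2929)

8.190 5.784 5.293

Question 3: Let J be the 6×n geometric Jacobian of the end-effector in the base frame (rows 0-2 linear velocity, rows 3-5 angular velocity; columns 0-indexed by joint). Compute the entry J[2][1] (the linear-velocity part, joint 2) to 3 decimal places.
prismatic axis z_1 = (0.0000,0.0000,1.0000)
J_v[:, 1] = z_1; J_ω[:, 1] = (0,0,0)
entry J[2][1] = 1.0000

1.000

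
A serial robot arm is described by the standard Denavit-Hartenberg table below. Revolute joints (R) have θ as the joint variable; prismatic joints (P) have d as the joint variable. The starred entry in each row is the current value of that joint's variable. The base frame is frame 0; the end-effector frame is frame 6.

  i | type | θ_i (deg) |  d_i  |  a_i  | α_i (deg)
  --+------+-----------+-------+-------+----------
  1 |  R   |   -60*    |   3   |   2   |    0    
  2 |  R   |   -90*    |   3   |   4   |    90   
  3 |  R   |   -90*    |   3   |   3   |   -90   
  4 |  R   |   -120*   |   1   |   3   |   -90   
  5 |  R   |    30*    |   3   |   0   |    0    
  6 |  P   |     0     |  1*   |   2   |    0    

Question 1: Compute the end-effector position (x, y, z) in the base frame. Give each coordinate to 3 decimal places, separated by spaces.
-7.013 4.147 1.902

after link 1: o_1 = (1.0000, -1.7321, 3.0000)
after link 2: o_2 = (-2.4641, -3.7321, 6.0000)
after link 3: o_3 = (-3.9641, -1.1340, 3.0000)
after link 4: o_4 = (-6.1292, 0.6160, 4.5000)
after link 5: o_5 = (-6.8792, 1.9151, 1.9019)
after link 6: o_6 = (-7.0131, 4.1471, 1.9019)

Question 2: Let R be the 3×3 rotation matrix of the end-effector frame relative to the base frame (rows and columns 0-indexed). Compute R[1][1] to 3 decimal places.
End-effector y-axis (col 1 of R) = (0.9665,0.0580,-0.2500)
R[1][1] = 0.0580

0.058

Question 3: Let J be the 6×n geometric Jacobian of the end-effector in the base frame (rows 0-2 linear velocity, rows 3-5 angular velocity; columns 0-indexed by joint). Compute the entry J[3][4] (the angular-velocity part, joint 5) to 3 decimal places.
-0.250

axis z_4 = (-0.2500,0.4330,-0.8660); lever o_n−o_4 = (-0.8840,3.5311,-2.5981)
cross product → J_v[:, 4] = (1.9330,0.1160,-0.5000)
J_ω[:, 4] = z_4
entry J[3][4] = -0.2500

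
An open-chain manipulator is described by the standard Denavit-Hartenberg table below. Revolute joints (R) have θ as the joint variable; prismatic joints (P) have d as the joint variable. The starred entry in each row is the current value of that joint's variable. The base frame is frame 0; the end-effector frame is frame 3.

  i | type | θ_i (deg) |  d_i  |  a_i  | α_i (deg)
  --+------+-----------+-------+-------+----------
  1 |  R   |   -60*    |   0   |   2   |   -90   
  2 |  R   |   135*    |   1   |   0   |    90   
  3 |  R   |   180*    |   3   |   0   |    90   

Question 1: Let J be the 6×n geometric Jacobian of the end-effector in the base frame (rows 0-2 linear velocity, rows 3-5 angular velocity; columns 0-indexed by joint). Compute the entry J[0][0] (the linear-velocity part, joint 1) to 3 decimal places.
3.069

axis z_0 = ẑ; lever o_n−o_0 = (2.9267,-3.0692,-2.1213)
cross product → J_v[:, 0] = (3.0692,2.9267,-0.0000)
J_ω[:, 0] = z_0
entry J[0][0] = 3.0692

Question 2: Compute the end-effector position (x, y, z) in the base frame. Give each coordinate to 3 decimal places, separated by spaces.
after link 1: o_1 = (1.0000, -1.7321, 0.0000)
after link 2: o_2 = (1.8660, -1.2321, 0.0000)
after link 3: o_3 = (2.9267, -3.0692, -2.1213)

2.927 -3.069 -2.121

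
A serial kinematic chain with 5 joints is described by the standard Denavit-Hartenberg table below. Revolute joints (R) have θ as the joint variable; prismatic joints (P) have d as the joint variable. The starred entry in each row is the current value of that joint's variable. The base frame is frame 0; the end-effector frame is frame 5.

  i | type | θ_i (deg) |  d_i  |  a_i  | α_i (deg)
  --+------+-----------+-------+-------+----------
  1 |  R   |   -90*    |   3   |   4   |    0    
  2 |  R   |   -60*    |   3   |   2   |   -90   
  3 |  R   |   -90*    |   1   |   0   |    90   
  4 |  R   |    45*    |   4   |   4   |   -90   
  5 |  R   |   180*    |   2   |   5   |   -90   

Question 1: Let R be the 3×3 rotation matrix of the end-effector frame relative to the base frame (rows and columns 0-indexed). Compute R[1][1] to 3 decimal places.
End-effector y-axis (col 1 of R) = (-0.3536,0.6124,0.7071)
R[1][1] = 0.6124

0.612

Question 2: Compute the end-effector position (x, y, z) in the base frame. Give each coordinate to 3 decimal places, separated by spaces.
after link 1: o_1 = (0.0000, -4.0000, 3.0000)
after link 2: o_2 = (-1.7321, -5.0000, 6.0000)
after link 3: o_3 = (-1.2321, -5.8660, 6.0000)
after link 4: o_4 = (3.6463, -6.3155, 8.8284)
after link 5: o_5 = (2.5856, -4.4784, 3.8787)

2.586 -4.478 3.879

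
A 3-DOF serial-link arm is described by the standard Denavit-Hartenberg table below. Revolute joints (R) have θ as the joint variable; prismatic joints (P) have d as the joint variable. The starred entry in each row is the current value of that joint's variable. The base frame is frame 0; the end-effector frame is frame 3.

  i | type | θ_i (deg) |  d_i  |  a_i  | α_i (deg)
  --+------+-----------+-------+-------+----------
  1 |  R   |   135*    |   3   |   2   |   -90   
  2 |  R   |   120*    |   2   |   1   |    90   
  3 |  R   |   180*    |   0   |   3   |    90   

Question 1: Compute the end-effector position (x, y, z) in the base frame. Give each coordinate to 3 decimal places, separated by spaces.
-3.536 0.707 4.732

after link 1: o_1 = (-1.4142, 1.4142, 3.0000)
after link 2: o_2 = (-2.4749, -0.3536, 2.1340)
after link 3: o_3 = (-3.5355, 0.7071, 4.7321)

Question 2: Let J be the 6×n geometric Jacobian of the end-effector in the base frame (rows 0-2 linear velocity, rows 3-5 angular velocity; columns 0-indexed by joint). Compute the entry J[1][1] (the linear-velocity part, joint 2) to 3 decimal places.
1.225

axis z_1 = (-0.7071,-0.7071,0.0000); lever o_n−o_1 = (-2.1213,-0.7071,1.7321)
cross product → J_v[:, 1] = (-1.2247,1.2247,-1.0000)
J_ω[:, 1] = z_1
entry J[1][1] = 1.2247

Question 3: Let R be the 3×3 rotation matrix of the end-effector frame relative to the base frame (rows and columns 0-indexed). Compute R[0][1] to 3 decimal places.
End-effector y-axis (col 1 of R) = (-0.6124,0.6124,-0.5000)
R[0][1] = -0.6124

-0.612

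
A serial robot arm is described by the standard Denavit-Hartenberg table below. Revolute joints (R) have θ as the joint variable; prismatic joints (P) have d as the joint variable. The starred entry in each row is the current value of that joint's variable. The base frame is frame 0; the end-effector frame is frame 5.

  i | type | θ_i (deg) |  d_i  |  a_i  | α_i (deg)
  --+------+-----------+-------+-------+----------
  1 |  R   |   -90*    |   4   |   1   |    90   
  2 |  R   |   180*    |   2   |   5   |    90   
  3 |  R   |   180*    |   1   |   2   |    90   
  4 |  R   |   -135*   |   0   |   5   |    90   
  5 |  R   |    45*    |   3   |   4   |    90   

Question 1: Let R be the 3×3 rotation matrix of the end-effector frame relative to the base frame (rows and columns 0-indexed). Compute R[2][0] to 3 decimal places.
-0.500

End-effector x-axis (col 0 of R) = (-0.7071,0.5000,-0.5000)
R[2][0] = -0.5000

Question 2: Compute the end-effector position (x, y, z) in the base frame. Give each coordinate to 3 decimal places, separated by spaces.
-4.828 9.657 1.586

after link 1: o_1 = (0.0000, -1.0000, 4.0000)
after link 2: o_2 = (-2.0000, 4.0000, 4.0000)
after link 3: o_3 = (-2.0000, 2.0000, 5.0000)
after link 4: o_4 = (-2.0000, 5.5355, 1.4645)
after link 5: o_5 = (-4.8284, 9.6569, 1.5858)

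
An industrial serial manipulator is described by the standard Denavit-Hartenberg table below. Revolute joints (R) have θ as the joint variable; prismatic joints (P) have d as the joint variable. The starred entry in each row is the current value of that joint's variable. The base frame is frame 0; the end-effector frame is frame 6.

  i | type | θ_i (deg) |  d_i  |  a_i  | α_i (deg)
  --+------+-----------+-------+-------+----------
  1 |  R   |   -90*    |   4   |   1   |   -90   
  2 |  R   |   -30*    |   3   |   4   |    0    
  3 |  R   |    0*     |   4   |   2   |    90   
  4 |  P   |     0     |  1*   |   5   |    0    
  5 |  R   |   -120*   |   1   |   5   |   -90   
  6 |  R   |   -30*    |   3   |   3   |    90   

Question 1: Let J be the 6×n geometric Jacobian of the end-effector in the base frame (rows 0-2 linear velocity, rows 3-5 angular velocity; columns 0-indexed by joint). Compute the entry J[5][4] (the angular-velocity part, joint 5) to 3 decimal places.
axis z_4 = (-0.0000,0.5000,0.8660); lever o_n−o_4 = (-8.0801,2.2901,1.5646)
cross product → J_v[:, 4] = (-1.2010,-6.9976,4.0401)
J_ω[:, 4] = z_4
entry J[5][4] = 0.8660

0.866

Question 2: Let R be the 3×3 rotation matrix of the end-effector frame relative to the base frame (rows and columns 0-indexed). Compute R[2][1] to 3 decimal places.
0.433

End-effector y-axis (col 1 of R) = (-0.5000,-0.7500,0.4330)
R[2][1] = 0.4330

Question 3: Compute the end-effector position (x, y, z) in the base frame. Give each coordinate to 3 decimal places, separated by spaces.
after link 1: o_1 = (0.0000, -1.0000, 4.0000)
after link 2: o_2 = (3.0000, -4.4641, 6.0000)
after link 3: o_3 = (7.0000, -6.1962, 7.0000)
after link 4: o_4 = (7.0000, -10.0263, 10.3660)
after link 5: o_5 = (2.6699, -7.3612, 9.9821)
after link 6: o_6 = (-1.0801, -7.7362, 11.9306)

-1.080 -7.736 11.931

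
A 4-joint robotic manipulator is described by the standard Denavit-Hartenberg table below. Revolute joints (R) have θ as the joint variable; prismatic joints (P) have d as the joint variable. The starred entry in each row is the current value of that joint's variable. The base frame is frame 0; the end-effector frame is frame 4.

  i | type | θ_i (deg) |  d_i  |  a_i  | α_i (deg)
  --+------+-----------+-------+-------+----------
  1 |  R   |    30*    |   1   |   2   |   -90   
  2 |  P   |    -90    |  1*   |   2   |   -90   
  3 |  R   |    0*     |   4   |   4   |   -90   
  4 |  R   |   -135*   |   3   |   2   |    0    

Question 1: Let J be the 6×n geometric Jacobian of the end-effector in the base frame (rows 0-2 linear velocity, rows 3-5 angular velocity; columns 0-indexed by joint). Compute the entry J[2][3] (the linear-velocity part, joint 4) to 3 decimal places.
axis z_3 = (0.5000,-0.8660,-0.0000); lever o_n−o_3 = (2.7247,-1.8910,-1.4142)
cross product → J_v[:, 3] = (1.2247,0.7071,1.4142)
J_ω[:, 3] = z_3
entry J[2][3] = 1.4142

1.414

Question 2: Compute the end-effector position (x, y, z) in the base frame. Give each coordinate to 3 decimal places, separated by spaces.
7.421 1.975 5.586

after link 1: o_1 = (1.7321, 1.0000, 1.0000)
after link 2: o_2 = (1.2321, 1.8660, 3.0000)
after link 3: o_3 = (4.6962, 3.8660, 7.0000)
after link 4: o_4 = (7.4209, 1.9751, 5.5858)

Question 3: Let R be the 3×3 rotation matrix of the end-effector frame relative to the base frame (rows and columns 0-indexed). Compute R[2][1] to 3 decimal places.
End-effector y-axis (col 1 of R) = (0.6124,0.3536,0.7071)
R[2][1] = 0.7071

0.707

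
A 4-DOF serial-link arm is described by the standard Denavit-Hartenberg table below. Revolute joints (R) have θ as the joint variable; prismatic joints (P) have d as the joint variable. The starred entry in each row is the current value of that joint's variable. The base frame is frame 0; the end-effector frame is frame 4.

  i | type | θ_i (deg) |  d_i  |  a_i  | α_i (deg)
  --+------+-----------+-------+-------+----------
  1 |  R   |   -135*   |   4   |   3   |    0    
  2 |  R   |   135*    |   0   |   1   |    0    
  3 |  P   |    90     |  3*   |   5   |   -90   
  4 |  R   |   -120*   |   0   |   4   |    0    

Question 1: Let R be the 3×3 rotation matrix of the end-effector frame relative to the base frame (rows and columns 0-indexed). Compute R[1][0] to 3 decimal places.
-0.500

End-effector x-axis (col 0 of R) = (0.0000,-0.5000,0.8660)
R[1][0] = -0.5000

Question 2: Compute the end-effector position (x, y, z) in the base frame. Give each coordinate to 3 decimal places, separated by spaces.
after link 1: o_1 = (-2.1213, -2.1213, 4.0000)
after link 2: o_2 = (-1.1213, -2.1213, 4.0000)
after link 3: o_3 = (-1.1213, 2.8787, 7.0000)
after link 4: o_4 = (-1.1213, 0.8787, 10.4641)

-1.121 0.879 10.464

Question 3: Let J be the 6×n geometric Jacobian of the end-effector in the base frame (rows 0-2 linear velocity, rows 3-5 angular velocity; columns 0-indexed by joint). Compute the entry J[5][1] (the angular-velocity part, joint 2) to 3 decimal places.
1.000

axis z_1 = (0.0000,0.0000,1.0000); lever o_n−o_1 = (1.0000,3.0000,6.4641)
cross product → J_v[:, 1] = (-3.0000,1.0000,0.0000)
J_ω[:, 1] = z_1
entry J[5][1] = 1.0000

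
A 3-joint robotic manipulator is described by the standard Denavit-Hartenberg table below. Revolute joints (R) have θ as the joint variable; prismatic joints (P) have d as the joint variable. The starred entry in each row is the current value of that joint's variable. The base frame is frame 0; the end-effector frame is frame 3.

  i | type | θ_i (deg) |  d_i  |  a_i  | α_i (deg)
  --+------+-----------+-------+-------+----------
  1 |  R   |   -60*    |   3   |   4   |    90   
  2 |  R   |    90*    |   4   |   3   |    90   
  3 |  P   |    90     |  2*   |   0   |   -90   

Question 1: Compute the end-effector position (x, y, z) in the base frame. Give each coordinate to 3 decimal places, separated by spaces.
after link 1: o_1 = (2.0000, -3.4641, 3.0000)
after link 2: o_2 = (-1.4641, -5.4641, 6.0000)
after link 3: o_3 = (-0.4641, -7.1962, 6.0000)

-0.464 -7.196 6.000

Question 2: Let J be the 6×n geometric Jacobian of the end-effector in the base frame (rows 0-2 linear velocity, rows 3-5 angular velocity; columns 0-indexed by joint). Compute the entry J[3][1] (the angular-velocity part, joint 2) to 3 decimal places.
-0.866

axis z_1 = (-0.8660,-0.5000,0.0000); lever o_n−o_1 = (-2.4641,-3.7321,3.0000)
cross product → J_v[:, 1] = (-1.5000,2.5981,2.0000)
J_ω[:, 1] = z_1
entry J[3][1] = -0.8660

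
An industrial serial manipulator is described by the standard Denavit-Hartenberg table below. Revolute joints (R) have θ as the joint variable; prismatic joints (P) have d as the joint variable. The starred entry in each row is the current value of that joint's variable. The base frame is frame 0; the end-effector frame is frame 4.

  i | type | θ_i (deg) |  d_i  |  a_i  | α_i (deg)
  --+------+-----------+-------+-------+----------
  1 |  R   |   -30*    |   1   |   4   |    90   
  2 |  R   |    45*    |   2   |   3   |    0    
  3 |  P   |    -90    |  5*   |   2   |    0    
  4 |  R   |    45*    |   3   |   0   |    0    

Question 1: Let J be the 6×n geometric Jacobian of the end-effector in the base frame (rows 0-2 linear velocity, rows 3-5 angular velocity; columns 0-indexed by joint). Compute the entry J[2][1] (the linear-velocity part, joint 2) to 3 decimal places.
axis z_1 = (-0.5000,-0.8660,0.0000); lever o_n−o_1 = (-1.9381,-10.4280,0.7071)
cross product → J_v[:, 1] = (-0.6124,0.3536,3.5355)
J_ω[:, 1] = z_1
entry J[2][1] = 3.5355

3.536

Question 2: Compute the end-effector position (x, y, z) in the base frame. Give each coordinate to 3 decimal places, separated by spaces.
1.526 -12.428 1.707

after link 1: o_1 = (3.4641, -2.0000, 1.0000)
after link 2: o_2 = (4.3012, -4.7927, 3.1213)
after link 3: o_3 = (3.0260, -9.8299, 1.7071)
after link 4: o_4 = (1.5260, -12.4280, 1.7071)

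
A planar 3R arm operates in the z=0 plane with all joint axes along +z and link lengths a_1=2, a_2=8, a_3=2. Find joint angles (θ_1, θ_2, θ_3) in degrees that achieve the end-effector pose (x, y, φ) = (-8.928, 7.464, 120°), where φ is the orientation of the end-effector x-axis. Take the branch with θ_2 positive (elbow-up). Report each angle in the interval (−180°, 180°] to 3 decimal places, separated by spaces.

119.987 30.016 -30.003

wrist centre = target − a_3·(cos φ, sin φ) = (-7.9280, 5.7319)
cos θ_2 = (95.7084−2²−8²)/(2·2·8) = 0.8659; θ_2 = 30.0157° (elbow-up)
β = atan2(5.7319,-7.9280) = 144.1330°; ψ = atan2(4.0019,8.9271) = 24.1460°
θ_1 = β − ψ = 119.9870°
θ_3 = φ − θ_1 − θ_2 = -30.0027° (wrapped to (-180°,180°])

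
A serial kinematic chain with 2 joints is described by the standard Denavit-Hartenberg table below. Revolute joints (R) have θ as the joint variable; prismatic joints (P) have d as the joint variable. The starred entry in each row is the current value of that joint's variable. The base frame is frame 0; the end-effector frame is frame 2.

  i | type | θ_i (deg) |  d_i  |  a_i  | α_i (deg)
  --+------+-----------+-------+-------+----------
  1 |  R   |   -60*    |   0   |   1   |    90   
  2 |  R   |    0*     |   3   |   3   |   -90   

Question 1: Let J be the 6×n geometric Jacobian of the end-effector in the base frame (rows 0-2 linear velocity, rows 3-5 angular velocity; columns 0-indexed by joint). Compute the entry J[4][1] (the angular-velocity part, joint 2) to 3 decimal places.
axis z_1 = (-0.8660,-0.5000,0.0000); lever o_n−o_1 = (-1.0981,-4.0981,0.0000)
cross product → J_v[:, 1] = (0.0000,0.0000,3.0000)
J_ω[:, 1] = z_1
entry J[4][1] = -0.5000

-0.500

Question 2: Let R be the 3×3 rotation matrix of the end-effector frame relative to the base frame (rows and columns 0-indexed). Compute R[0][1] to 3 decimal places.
0.866

End-effector y-axis (col 1 of R) = (0.8660,0.5000,0.0000)
R[0][1] = 0.8660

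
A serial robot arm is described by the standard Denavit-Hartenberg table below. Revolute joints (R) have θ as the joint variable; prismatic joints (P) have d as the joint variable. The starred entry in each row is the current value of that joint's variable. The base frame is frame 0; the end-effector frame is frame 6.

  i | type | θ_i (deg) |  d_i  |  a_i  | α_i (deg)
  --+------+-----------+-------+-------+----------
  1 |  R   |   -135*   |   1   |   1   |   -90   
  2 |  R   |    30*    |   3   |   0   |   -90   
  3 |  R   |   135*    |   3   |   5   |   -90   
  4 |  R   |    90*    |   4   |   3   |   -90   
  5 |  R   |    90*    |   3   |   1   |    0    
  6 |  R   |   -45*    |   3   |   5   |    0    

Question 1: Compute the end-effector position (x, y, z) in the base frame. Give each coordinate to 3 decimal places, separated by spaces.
after link 1: o_1 = (-0.7071, -0.7071, 1.0000)
after link 2: o_2 = (1.4142, -2.8284, 1.0000)
after link 3: o_3 = (2.1399, 2.8973, 0.1697)
after link 4: o_4 = (4.8113, 1.5687, 4.1820)
after link 5: o_5 = (4.0793, -1.1634, 2.7678)
after link 6: o_6 = (-0.2685, -4.9756, 3.5190)

-0.268 -4.976 3.519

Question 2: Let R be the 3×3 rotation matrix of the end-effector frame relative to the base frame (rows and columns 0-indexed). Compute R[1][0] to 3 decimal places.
-0.203

End-effector x-axis (col 0 of R) = (-0.9097,-0.2026,0.3624)
R[1][0] = -0.2026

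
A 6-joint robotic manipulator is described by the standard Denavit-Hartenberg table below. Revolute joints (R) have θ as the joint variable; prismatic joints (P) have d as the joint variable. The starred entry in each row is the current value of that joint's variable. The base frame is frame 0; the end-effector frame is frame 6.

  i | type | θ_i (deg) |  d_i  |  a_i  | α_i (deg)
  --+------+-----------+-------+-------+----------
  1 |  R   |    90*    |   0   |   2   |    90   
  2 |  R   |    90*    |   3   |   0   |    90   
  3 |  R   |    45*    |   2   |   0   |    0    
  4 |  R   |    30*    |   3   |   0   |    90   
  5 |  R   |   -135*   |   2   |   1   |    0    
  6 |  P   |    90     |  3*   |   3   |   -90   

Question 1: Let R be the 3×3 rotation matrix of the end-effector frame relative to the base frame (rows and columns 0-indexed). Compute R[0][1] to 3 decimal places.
0.259

End-effector y-axis (col 1 of R) = (0.2588,-0.0000,-0.9659)
R[0][1] = 0.2588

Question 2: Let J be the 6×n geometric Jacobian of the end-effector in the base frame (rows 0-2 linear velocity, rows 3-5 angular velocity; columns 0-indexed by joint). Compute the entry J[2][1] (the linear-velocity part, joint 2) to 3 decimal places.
axis z_1 = (1.0000,-0.0000,0.0000); lever o_n−o_1 = (3.0719,2.1716,5.1957)
cross product → J_v[:, 1] = (-0.0000,-5.1957,2.1716)
J_ω[:, 1] = z_1
entry J[2][1] = 2.1716

2.172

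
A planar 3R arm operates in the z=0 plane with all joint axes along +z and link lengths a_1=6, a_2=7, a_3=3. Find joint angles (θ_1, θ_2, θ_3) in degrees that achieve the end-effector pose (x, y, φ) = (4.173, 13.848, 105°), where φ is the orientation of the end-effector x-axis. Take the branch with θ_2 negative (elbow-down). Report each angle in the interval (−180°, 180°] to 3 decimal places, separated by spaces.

wrist centre = target − a_3·(cos φ, sin φ) = (4.9495, 10.9502)
cos θ_2 = (144.4045−6²−7²)/(2·6·7) = 0.7072; θ_2 = -44.9927° (elbow-down)
β = atan2(10.9502,4.9495) = 65.6772°; ψ = atan2(-4.9491,10.9504) = -24.3210°
θ_1 = β − ψ = 89.9982°
θ_3 = φ − θ_1 − θ_2 = 59.9945° (wrapped to (-180°,180°])

89.998 -44.993 59.995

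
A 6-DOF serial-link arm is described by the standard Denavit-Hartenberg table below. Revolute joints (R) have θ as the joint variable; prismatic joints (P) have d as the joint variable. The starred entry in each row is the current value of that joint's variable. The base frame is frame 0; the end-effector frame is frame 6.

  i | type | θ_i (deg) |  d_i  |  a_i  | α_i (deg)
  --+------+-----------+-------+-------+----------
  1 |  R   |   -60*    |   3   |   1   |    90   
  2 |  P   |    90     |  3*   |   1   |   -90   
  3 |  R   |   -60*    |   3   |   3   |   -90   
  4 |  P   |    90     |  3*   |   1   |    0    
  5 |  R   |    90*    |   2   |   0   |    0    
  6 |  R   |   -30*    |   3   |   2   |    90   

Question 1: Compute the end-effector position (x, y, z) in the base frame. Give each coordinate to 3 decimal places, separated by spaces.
after link 1: o_1 = (0.5000, -0.8660, 3.0000)
after link 2: o_2 = (-2.0981, -2.3660, 4.0000)
after link 3: o_3 = (-5.8481, -1.0670, 5.5000)
after link 4: o_4 = (-4.0490, -1.1830, 8.0981)
after link 5: o_5 = (-3.1830, -0.6830, 9.8301)
after link 6: o_6 = (-0.0849, -0.0490, 11.5622)

-0.085 -0.049 11.562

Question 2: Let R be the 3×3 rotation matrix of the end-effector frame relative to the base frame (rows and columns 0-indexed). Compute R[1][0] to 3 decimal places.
End-effector x-axis (col 0 of R) = (0.8995,-0.0580,-0.4330)
R[1][0] = -0.0580

-0.058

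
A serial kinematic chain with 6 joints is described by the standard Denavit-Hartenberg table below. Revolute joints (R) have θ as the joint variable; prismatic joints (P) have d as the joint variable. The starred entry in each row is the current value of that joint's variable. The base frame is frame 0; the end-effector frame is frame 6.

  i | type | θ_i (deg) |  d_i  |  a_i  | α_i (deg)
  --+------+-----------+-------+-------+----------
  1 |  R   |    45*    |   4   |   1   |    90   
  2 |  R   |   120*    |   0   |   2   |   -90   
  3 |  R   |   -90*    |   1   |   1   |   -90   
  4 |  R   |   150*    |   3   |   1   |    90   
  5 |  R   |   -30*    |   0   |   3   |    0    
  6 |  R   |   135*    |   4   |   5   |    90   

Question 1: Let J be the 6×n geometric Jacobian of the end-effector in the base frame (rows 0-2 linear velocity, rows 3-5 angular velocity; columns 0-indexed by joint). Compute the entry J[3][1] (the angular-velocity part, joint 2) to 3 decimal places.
axis z_1 = (0.7071,-0.7071,0.0000); lever o_n−o_1 = (-0.0201,-1.4410,9.0217)
cross product → J_v[:, 1] = (-6.3793,-6.3793,-1.0332)
J_ω[:, 1] = z_1
entry J[3][1] = 0.7071

0.707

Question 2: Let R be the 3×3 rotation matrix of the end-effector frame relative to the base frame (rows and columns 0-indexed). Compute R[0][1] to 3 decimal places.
End-effector y-axis (col 1 of R) = (0.8839,0.1768,0.4330)
R[0][1] = 0.8839

0.884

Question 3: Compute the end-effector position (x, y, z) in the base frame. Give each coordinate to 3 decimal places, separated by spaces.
0.687 -0.734 13.022

after link 1: o_1 = (0.7071, 0.7071, 4.0000)
after link 2: o_2 = (0.0000, 0.0000, 5.7321)
after link 3: o_3 = (0.0947, -1.3195, 5.2321)
after link 4: o_4 = (-1.2721, -1.4616, 8.0801)
after link 5: o_5 = (-1.5373, 1.4552, 7.4306)
after link 6: o_6 = (0.6870, -0.7339, 13.0217)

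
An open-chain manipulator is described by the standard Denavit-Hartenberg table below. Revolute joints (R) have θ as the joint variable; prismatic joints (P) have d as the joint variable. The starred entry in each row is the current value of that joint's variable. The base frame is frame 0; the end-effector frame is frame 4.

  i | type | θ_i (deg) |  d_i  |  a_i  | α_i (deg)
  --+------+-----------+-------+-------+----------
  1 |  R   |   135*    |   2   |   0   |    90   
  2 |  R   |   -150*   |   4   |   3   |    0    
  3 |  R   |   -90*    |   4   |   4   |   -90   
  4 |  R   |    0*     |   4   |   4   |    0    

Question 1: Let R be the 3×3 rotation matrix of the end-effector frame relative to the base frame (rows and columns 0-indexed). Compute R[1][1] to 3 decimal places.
End-effector y-axis (col 1 of R) = (-0.7071,-0.7071,-0.0000)
R[1][1] = -0.7071

-0.707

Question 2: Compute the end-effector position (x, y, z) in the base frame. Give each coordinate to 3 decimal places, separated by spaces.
12.772 -1.458 5.428

after link 1: o_1 = (0.0000, 0.0000, 2.0000)
after link 2: o_2 = (4.6655, 0.9913, 0.5000)
after link 3: o_3 = (8.9082, 2.4055, 3.9641)
after link 4: o_4 = (12.7719, -1.4582, 5.4282)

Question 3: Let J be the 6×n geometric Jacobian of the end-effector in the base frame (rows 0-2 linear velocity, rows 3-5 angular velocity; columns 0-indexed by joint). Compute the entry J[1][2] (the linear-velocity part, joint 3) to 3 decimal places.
-3.485

axis z_2 = (0.7071,0.7071,0.0000); lever o_n−o_2 = (8.1063,-2.4495,4.9282)
cross product → J_v[:, 2] = (3.4848,-3.4848,-7.4641)
J_ω[:, 2] = z_2
entry J[1][2] = -3.4848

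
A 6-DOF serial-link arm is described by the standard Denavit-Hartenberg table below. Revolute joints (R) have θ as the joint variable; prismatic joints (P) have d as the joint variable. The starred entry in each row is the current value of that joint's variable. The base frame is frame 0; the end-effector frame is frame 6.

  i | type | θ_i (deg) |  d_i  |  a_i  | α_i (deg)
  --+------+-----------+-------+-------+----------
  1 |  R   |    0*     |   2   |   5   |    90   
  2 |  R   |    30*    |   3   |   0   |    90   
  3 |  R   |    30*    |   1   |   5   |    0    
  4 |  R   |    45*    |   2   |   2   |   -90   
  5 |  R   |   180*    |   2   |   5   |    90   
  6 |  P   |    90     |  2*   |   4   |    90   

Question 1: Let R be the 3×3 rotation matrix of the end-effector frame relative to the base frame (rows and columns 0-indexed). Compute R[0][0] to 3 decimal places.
End-effector x-axis (col 0 of R) = (-0.8365,-0.2588,-0.4830)
R[0][0] = -0.8365

-0.837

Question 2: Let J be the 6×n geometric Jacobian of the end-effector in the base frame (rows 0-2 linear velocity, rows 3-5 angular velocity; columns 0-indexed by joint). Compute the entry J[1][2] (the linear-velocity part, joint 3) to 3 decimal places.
2.242

axis z_2 = (0.5000,-0.0000,-0.8660); lever o_n−o_2 = (-1.4415,-1.1551,-1.9870)
cross product → J_v[:, 2] = (-1.0004,2.2419,-0.5776)
J_ω[:, 2] = z_2
entry J[1][2] = 2.2419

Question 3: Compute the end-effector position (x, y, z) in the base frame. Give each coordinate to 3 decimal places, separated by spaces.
3.558 -4.155 0.013

after link 1: o_1 = (5.0000, 0.0000, 2.0000)
after link 2: o_2 = (5.0000, -3.0000, 2.0000)
after link 3: o_3 = (9.2500, -5.5000, 3.2990)
after link 4: o_4 = (10.6983, -7.4319, 1.8258)
after link 5: o_5 = (7.9045, -3.1199, 0.2128)
after link 6: o_6 = (3.5585, -4.1551, 0.0130)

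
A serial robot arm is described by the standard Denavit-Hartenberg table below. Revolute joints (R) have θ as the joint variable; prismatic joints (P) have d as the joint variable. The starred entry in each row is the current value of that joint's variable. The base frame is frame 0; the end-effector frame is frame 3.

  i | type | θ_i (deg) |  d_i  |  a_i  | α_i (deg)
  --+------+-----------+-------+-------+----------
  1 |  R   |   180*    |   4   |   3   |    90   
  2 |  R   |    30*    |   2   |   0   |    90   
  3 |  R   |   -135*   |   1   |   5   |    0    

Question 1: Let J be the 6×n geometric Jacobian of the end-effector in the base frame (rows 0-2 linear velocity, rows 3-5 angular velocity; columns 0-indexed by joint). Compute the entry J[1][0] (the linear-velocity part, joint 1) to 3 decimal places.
-0.438

axis z_0 = ẑ; lever o_n−o_0 = (-0.4381,-1.5355,1.3662)
cross product → J_v[:, 0] = (1.5355,-0.4381,0.0000)
J_ω[:, 0] = z_0
entry J[1][0] = -0.4381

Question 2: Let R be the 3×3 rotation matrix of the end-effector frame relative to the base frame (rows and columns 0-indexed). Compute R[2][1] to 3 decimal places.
0.354

End-effector y-axis (col 1 of R) = (-0.6124,-0.7071,0.3536)
R[2][1] = 0.3536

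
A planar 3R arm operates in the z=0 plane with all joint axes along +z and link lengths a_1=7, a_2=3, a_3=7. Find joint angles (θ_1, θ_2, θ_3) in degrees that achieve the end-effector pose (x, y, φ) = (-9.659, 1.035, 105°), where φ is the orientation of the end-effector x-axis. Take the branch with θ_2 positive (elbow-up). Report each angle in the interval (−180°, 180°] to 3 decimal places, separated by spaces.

-152.763 30.002 -132.239

wrist centre = target − a_3·(cos φ, sin φ) = (-7.8473, -5.7265)
cos θ_2 = (94.3722−7²−3²)/(2·7·3) = 0.8660; θ_2 = 30.0024° (elbow-up)
β = atan2(-5.7265,-7.8473) = -143.8802°; ψ = atan2(1.5001,9.5980) = 8.8831°
θ_1 = β − ψ = -152.7633°
θ_3 = φ − θ_1 − θ_2 = -132.2391° (wrapped to (-180°,180°])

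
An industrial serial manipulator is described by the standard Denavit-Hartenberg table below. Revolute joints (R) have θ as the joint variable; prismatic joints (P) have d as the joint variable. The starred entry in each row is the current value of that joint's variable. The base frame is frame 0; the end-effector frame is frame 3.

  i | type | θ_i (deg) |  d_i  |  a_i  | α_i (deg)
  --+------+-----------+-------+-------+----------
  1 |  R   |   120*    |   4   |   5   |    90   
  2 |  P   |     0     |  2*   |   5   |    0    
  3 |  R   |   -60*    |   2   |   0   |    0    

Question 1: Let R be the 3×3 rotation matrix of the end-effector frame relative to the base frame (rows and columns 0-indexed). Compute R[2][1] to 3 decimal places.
End-effector y-axis (col 1 of R) = (-0.4330,0.7500,0.5000)
R[2][1] = 0.5000

0.500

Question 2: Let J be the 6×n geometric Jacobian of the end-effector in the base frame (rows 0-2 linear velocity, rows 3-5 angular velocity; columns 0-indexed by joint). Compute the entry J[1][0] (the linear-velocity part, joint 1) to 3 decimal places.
-1.536

axis z_0 = ẑ; lever o_n−o_0 = (-1.5359,10.6603,4.0000)
cross product → J_v[:, 0] = (-10.6603,-1.5359,0.0000)
J_ω[:, 0] = z_0
entry J[1][0] = -1.5359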